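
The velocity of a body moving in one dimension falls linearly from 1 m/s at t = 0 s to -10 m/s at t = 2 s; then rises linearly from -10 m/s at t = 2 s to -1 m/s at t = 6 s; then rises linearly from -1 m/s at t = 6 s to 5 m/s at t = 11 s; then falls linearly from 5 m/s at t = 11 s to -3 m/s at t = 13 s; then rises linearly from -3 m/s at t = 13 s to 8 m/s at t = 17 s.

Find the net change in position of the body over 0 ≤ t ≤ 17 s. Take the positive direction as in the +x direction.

Net displacement equals the area under the velocity-time graph (areas below the axis count negative).
0–2 s: ½(1 + -10)(2) = -9 m
2–6 s: ½(-10 + -1)(4) = -22 m
6–11 s: ½(-1 + 5)(5) = 10 m
11–13 s: ½(5 + -3)(2) = 2 m
13–17 s: ½(-3 + 8)(4) = 10 m
Net displacement = -9 m

-9 m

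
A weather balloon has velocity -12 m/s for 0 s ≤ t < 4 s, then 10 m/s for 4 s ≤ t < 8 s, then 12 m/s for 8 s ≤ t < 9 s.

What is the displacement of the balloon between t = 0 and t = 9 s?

Displacement is the signed area under the v-t curve.
0–4 s: -12 × 4 = -48 m
4–8 s: 10 × 4 = 40 m
8–9 s: 12 × 1 = 12 m
Net displacement = 4 m

4 m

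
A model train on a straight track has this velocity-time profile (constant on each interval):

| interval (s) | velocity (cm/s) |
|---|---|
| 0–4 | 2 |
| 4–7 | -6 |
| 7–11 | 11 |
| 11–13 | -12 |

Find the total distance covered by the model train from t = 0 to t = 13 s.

Distance (not displacement) is the total path length: add the absolute areas under v-t.
0–4 s: |2| × 4 = 8 cm
4–7 s: |-6| × 3 = 18 cm
7–11 s: |11| × 4 = 44 cm
11–13 s: |-12| × 2 = 24 cm
Total distance = 94 cm

94 cm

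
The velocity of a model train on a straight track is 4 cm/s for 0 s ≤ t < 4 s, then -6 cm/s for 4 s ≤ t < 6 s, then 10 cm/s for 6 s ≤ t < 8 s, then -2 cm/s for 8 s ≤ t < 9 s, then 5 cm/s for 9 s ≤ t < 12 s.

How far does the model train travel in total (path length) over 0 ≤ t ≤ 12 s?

65 cm

Total distance travelled is ∫|v| dt — sum the magnitudes of each area piece.
0–4 s: |4| × 4 = 16 cm
4–6 s: |-6| × 2 = 12 cm
6–8 s: |10| × 2 = 20 cm
8–9 s: |-2| × 1 = 2 cm
9–12 s: |5| × 3 = 15 cm
Total distance = 65 cm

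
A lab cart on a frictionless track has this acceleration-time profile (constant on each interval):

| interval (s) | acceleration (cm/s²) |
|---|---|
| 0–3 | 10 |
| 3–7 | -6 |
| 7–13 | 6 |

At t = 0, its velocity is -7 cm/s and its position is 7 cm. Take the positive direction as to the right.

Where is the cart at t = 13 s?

On each constant-a segment, Δv = aΔt and Δx = v₀Δt + ½aΔt²; chain segment to segment.
0–3 s: v starts -7 cm/s; Δx = -7·3 + ½·10·3² = 24 cm; v ends 23 cm/s.
3–7 s: v starts 23 cm/s; Δx = 23·4 + ½·-6·4² = 44 cm; v ends -1 cm/s.
7–13 s: v starts -1 cm/s; Δx = -1·6 + ½·6·6² = 102 cm; v ends 35 cm/s.
x(13) = 7 + Σ Δx = 177 cm.

177 cm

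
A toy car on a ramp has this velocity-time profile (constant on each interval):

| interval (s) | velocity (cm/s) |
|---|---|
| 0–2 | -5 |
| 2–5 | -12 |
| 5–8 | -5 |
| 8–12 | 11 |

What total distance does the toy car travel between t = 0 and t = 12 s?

105 cm

Total distance travelled is ∫|v| dt — sum the magnitudes of each area piece.
0–2 s: |-5| × 2 = 10 cm
2–5 s: |-12| × 3 = 36 cm
5–8 s: |-5| × 3 = 15 cm
8–12 s: |11| × 4 = 44 cm
Total distance = 105 cm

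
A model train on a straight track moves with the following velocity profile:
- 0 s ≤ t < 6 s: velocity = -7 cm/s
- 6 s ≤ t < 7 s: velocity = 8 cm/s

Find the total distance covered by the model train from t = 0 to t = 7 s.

Total distance travelled is ∫|v| dt — sum the magnitudes of each area piece.
0–6 s: |-7| × 6 = 42 cm
6–7 s: |8| × 1 = 8 cm
Total distance = 50 cm

50 cm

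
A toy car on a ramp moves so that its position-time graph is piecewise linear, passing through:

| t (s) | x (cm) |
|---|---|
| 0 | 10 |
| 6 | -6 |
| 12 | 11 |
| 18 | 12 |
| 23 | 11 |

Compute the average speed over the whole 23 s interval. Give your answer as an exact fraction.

Average speed = (total path length)/(elapsed time); on a piecewise-linear x-t graph the path length is Σ|Δx|.
0–6 s: |Δx| = |-6 − 10| = 16 cm
6–12 s: |Δx| = |11 − -6| = 17 cm
12–18 s: |Δx| = |12 − 11| = 1 cm
18–23 s: |Δx| = |11 − 12| = 1 cm
Total path = 35 cm; average speed = 35/23 = 35/23 cm/s.

35/23 cm/s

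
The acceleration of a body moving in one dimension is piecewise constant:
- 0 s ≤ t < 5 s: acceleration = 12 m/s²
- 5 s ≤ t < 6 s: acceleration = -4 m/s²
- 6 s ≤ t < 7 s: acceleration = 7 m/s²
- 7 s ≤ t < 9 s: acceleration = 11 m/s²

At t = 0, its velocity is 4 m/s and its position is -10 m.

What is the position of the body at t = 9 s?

441.5 m

On each constant-a segment, Δv = aΔt and Δx = v₀Δt + ½aΔt²; chain segment to segment.
0–5 s: v starts 4 m/s; Δx = 4·5 + ½·12·5² = 170 m; v ends 64 m/s.
5–6 s: v starts 64 m/s; Δx = 64·1 + ½·-4·1² = 62 m; v ends 60 m/s.
6–7 s: v starts 60 m/s; Δx = 60·1 + ½·7·1² = 63.5 m; v ends 67 m/s.
7–9 s: v starts 67 m/s; Δx = 67·2 + ½·11·2² = 156 m; v ends 89 m/s.
x(9) = -10 + Σ Δx = 441.5 m.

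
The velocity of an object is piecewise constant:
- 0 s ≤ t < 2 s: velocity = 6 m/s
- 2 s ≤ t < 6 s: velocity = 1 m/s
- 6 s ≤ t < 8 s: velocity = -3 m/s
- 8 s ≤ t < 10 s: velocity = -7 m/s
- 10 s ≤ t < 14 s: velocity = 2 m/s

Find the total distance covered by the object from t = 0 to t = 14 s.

Total distance travelled is ∫|v| dt — sum the magnitudes of each area piece.
0–2 s: |6| × 2 = 12 m
2–6 s: |1| × 4 = 4 m
6–8 s: |-3| × 2 = 6 m
8–10 s: |-7| × 2 = 14 m
10–14 s: |2| × 4 = 8 m
Total distance = 44 m

44 m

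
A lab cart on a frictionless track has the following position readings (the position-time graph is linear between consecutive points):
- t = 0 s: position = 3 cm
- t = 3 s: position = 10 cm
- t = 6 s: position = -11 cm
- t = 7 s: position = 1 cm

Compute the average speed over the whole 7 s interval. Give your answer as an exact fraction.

40/7 cm/s

Average speed = (total path length)/(elapsed time); on a piecewise-linear x-t graph the path length is Σ|Δx|.
0–3 s: |Δx| = |10 − 3| = 7 cm
3–6 s: |Δx| = |-11 − 10| = 21 cm
6–7 s: |Δx| = |1 − -11| = 12 cm
Total path = 40 cm; average speed = 40/7 = 40/7 cm/s.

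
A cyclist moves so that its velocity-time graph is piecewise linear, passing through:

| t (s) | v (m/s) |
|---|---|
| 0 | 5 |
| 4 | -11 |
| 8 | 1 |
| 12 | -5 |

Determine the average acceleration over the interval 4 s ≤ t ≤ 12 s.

0.75 m/s²

Average acceleration = Δv/Δt = (-5 − -11)/(12 − 4) = 0.75 m/s².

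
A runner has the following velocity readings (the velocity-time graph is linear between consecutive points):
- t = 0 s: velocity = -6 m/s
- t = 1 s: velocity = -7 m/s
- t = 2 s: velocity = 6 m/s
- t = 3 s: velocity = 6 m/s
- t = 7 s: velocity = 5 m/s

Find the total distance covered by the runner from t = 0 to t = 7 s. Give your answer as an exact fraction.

Total distance travelled is ∫|v| dt — sum the magnitudes of each area piece.
0–1 s: |½(-6 + -7)(1)| = 6.5 m
1–2 s: v = 0 at t = 20/13 s; triangle areas 49/26 + 18/13 = 85/26 m
2–3 s: |6| × 1 = 6 m
3–7 s: |½(6 + 5)(4)| = 22 m
Total distance = 491/13 m

491/13 m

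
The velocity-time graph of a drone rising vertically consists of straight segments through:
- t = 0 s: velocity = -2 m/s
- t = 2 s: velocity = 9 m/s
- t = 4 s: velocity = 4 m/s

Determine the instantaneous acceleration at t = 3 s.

Acceleration is the slope of the v-t graph on 2–4 s: (4 − 9)/(4 − 2) = -2.5 m/s².

-2.5 m/s²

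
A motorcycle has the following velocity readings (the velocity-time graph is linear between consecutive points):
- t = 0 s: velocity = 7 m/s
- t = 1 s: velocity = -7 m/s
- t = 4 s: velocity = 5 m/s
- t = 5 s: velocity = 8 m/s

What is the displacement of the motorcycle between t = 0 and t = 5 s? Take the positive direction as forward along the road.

3.5 m

Displacement is the signed area under the v-t curve.
0–1 s: ½(7 + -7)(1) = 0 m
1–4 s: ½(-7 + 5)(3) = -3 m
4–5 s: ½(5 + 8)(1) = 6.5 m
Net displacement = 3.5 m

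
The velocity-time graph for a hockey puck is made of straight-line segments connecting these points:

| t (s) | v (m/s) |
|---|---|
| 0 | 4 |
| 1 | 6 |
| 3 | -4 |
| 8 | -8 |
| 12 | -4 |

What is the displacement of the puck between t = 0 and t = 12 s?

Displacement is the signed area under the v-t curve.
0–1 s: ½(4 + 6)(1) = 5 m
1–3 s: ½(6 + -4)(2) = 2 m
3–8 s: ½(-4 + -8)(5) = -30 m
8–12 s: ½(-8 + -4)(4) = -24 m
Net displacement = -47 m

-47 m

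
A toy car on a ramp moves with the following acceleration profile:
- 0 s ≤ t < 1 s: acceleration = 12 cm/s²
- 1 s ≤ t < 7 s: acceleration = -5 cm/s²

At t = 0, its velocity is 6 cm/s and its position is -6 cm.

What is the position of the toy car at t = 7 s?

On each constant-a segment, Δv = aΔt and Δx = v₀Δt + ½aΔt²; chain segment to segment.
0–1 s: v starts 6 cm/s; Δx = 6·1 + ½·12·1² = 12 cm; v ends 18 cm/s.
1–7 s: v starts 18 cm/s; Δx = 18·6 + ½·-5·6² = 18 cm; v ends -12 cm/s.
x(7) = -6 + Σ Δx = 24 cm.

24 cm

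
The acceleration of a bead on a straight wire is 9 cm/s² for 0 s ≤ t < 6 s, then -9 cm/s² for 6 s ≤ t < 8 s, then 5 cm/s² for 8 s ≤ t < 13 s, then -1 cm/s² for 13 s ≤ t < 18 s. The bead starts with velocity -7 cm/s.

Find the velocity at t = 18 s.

Δv equals the area under the a-t graph; then v = v₀ + Δv.
0–6 s: 9 × 6 = 54 cm/s
6–8 s: -9 × 2 = -18 cm/s
8–13 s: 5 × 5 = 25 cm/s
13–18 s: -1 × 5 = -5 cm/s
Δv = 56 cm/s, so v(18) = -7 + (56) = 49 cm/s.

49 cm/s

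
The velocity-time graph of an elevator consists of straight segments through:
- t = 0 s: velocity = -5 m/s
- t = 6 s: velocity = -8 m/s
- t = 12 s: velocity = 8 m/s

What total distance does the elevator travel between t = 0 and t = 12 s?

Distance (not displacement) is the total path length: add the absolute areas under v-t.
0–6 s: |½(-5 + -8)(6)| = 39 m
6–12 s: v = 0 at t = 9 s; triangle areas 12 + 12 = 24 m
Total distance = 63 m

63 m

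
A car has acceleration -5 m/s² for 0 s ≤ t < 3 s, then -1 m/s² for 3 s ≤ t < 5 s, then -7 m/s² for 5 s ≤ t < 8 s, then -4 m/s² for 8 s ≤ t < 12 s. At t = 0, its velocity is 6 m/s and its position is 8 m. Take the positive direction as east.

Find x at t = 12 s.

On each constant-a segment, Δv = aΔt and Δx = v₀Δt + ½aΔt²; chain segment to segment.
0–3 s: v starts 6 m/s; Δx = 6·3 + ½·-5·3² = -4.5 m; v ends -9 m/s.
3–5 s: v starts -9 m/s; Δx = -9·2 + ½·-1·2² = -20 m; v ends -11 m/s.
5–8 s: v starts -11 m/s; Δx = -11·3 + ½·-7·3² = -64.5 m; v ends -32 m/s.
8–12 s: v starts -32 m/s; Δx = -32·4 + ½·-4·4² = -160 m; v ends -48 m/s.
x(12) = 8 + Σ Δx = -241 m.

-241 m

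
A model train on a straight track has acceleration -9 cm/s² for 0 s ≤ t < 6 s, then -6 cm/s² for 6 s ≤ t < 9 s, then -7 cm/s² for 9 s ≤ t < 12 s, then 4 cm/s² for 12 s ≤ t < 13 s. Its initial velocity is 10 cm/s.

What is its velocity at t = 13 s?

Δv equals the area under the a-t graph; then v = v₀ + Δv.
0–6 s: -9 × 6 = -54 cm/s
6–9 s: -6 × 3 = -18 cm/s
9–12 s: -7 × 3 = -21 cm/s
12–13 s: 4 × 1 = 4 cm/s
Δv = -89 cm/s, so v(13) = 10 + (-89) = -79 cm/s.

-79 cm/s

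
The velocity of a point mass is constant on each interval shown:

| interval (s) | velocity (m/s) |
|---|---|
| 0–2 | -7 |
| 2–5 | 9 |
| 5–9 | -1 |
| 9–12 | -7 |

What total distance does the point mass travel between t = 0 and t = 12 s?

Total distance travelled is ∫|v| dt — sum the magnitudes of each area piece.
0–2 s: |-7| × 2 = 14 m
2–5 s: |9| × 3 = 27 m
5–9 s: |-1| × 4 = 4 m
9–12 s: |-7| × 3 = 21 m
Total distance = 66 m

66 m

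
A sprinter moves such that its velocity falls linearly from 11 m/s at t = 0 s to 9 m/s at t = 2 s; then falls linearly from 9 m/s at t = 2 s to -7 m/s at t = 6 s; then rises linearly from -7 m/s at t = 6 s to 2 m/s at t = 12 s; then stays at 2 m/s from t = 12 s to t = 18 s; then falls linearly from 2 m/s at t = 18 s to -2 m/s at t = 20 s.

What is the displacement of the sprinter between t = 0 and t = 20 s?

Net displacement equals the area under the velocity-time graph (areas below the axis count negative).
0–2 s: ½(11 + 9)(2) = 20 m
2–6 s: ½(9 + -7)(4) = 4 m
6–12 s: ½(-7 + 2)(6) = -15 m
12–18 s: 2 × 6 = 12 m
18–20 s: ½(2 + -2)(2) = 0 m
Net displacement = 21 m

21 m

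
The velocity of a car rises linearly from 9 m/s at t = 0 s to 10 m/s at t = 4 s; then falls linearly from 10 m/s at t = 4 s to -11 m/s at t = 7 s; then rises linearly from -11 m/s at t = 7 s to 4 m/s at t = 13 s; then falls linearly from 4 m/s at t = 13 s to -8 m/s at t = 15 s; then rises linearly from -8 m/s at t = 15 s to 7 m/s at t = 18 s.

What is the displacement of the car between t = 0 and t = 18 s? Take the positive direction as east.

10 m

Net displacement equals the area under the velocity-time graph (areas below the axis count negative).
0–4 s: ½(9 + 10)(4) = 38 m
4–7 s: ½(10 + -11)(3) = -1.5 m
7–13 s: ½(-11 + 4)(6) = -21 m
13–15 s: ½(4 + -8)(2) = -4 m
15–18 s: ½(-8 + 7)(3) = -1.5 m
Net displacement = 10 m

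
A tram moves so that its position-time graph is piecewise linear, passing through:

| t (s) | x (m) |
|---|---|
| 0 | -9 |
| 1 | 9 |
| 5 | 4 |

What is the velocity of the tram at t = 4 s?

-1.25 m/s

Velocity is the slope of the x-t graph on 1–5 s: (4 − 9)/(5 − 1) = -1.25 m/s.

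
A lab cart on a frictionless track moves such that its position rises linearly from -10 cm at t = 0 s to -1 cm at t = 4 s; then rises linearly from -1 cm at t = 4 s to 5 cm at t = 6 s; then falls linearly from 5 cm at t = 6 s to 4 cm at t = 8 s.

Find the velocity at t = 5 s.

3 cm/s

Velocity is the slope of the x-t graph on 4–6 s: (5 − -1)/(6 − 4) = 3 cm/s.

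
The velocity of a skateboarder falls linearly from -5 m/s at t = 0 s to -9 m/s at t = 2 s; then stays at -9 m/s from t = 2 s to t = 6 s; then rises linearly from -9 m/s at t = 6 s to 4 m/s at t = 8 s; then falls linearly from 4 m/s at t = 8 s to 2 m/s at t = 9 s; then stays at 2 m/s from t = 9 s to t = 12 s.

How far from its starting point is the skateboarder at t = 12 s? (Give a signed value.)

-46 m

Displacement is the signed area under the v-t curve.
0–2 s: ½(-5 + -9)(2) = -14 m
2–6 s: -9 × 4 = -36 m
6–8 s: ½(-9 + 4)(2) = -5 m
8–9 s: ½(4 + 2)(1) = 3 m
9–12 s: 2 × 3 = 6 m
Net displacement = -46 m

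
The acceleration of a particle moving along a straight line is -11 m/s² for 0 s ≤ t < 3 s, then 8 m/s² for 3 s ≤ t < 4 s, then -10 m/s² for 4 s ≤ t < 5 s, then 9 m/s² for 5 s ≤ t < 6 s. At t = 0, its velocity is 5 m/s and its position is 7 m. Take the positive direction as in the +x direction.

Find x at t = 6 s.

-102 m

On each constant-a segment, Δv = aΔt and Δx = v₀Δt + ½aΔt²; chain segment to segment.
0–3 s: v starts 5 m/s; Δx = 5·3 + ½·-11·3² = -34.5 m; v ends -28 m/s.
3–4 s: v starts -28 m/s; Δx = -28·1 + ½·8·1² = -24 m; v ends -20 m/s.
4–5 s: v starts -20 m/s; Δx = -20·1 + ½·-10·1² = -25 m; v ends -30 m/s.
5–6 s: v starts -30 m/s; Δx = -30·1 + ½·9·1² = -25.5 m; v ends -21 m/s.
x(6) = 7 + Σ Δx = -102 m.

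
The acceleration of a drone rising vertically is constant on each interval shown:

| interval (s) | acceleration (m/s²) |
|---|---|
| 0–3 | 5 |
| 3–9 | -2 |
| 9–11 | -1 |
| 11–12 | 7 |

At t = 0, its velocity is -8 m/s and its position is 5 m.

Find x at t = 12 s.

-6 m

On each constant-a segment, Δv = aΔt and Δx = v₀Δt + ½aΔt²; chain segment to segment.
0–3 s: v starts -8 m/s; Δx = -8·3 + ½·5·3² = -1.5 m; v ends 7 m/s.
3–9 s: v starts 7 m/s; Δx = 7·6 + ½·-2·6² = 6 m; v ends -5 m/s.
9–11 s: v starts -5 m/s; Δx = -5·2 + ½·-1·2² = -12 m; v ends -7 m/s.
11–12 s: v starts -7 m/s; Δx = -7·1 + ½·7·1² = -3.5 m; v ends 0 m/s.
x(12) = 5 + Σ Δx = -6 m.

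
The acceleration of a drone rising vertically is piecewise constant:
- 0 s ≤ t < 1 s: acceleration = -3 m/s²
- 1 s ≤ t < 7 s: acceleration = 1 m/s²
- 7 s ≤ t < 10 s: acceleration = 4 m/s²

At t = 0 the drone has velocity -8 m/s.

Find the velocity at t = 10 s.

Δv equals the area under the a-t graph; then v = v₀ + Δv.
0–1 s: -3 × 1 = -3 m/s
1–7 s: 1 × 6 = 6 m/s
7–10 s: 4 × 3 = 12 m/s
Δv = 15 m/s, so v(10) = -8 + (15) = 7 m/s.

7 m/s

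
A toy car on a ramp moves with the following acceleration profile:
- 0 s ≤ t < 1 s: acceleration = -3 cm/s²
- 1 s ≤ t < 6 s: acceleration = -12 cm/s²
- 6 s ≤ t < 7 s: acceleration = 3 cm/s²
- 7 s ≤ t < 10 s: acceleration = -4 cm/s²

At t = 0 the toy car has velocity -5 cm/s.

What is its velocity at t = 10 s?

Δv equals the area under the a-t graph; then v = v₀ + Δv.
0–1 s: -3 × 1 = -3 cm/s
1–6 s: -12 × 5 = -60 cm/s
6–7 s: 3 × 1 = 3 cm/s
7–10 s: -4 × 3 = -12 cm/s
Δv = -72 cm/s, so v(10) = -5 + (-72) = -77 cm/s.

-77 cm/s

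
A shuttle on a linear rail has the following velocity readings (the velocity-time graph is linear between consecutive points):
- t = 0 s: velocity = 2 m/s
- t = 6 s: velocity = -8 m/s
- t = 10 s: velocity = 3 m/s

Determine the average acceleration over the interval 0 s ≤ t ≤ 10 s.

Average acceleration = Δv/Δt = (3 − 2)/(10 − 0) = 0.1 m/s².

0.1 m/s²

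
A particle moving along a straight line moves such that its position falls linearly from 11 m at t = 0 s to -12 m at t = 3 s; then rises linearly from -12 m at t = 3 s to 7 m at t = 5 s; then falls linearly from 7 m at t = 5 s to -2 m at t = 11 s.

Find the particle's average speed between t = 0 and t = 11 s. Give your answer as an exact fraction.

Average speed = (total path length)/(elapsed time); on a piecewise-linear x-t graph the path length is Σ|Δx|.
0–3 s: |Δx| = |-12 − 11| = 23 m
3–5 s: |Δx| = |7 − -12| = 19 m
5–11 s: |Δx| = |-2 − 7| = 9 m
Total path = 51 m; average speed = 51/11 = 51/11 m/s.

51/11 m/s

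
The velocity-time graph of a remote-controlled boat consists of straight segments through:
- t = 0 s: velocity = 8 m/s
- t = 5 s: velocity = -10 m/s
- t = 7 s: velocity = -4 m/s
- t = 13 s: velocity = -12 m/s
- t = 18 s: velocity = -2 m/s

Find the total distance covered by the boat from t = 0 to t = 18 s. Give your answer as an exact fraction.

Distance (not displacement) is the total path length: add the absolute areas under v-t.
0–5 s: v = 0 at t = 20/9 s; triangle areas 80/9 + 125/9 = 205/9 m
5–7 s: |½(-10 + -4)(2)| = 14 m
7–13 s: |½(-4 + -12)(6)| = 48 m
13–18 s: |½(-12 + -2)(5)| = 35 m
Total distance = 1078/9 m

1078/9 m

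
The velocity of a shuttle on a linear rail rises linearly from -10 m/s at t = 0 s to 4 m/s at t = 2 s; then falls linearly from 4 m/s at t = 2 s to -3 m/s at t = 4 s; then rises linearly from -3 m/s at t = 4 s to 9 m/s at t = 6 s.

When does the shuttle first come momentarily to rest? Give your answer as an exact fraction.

v changes sign on 0–2 s (from -10 to 4); the graph is linear there, so v = 0 at t = 0 + (10)·(2 − 0)/(4 − -10) = 10/7 s.

t = 10/7 s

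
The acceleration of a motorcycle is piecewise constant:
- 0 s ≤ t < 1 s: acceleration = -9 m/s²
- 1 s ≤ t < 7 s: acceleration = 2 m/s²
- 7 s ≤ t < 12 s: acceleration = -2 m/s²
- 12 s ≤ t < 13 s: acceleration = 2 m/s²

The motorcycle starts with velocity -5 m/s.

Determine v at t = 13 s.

-10 m/s

Δv equals the area under the a-t graph; then v = v₀ + Δv.
0–1 s: -9 × 1 = -9 m/s
1–7 s: 2 × 6 = 12 m/s
7–12 s: -2 × 5 = -10 m/s
12–13 s: 2 × 1 = 2 m/s
Δv = -5 m/s, so v(13) = -5 + (-5) = -10 m/s.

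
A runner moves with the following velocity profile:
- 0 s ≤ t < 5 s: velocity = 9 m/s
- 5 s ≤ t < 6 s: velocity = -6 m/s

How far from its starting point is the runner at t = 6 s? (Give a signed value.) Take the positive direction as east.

39 m

Displacement is the signed area under the v-t curve.
0–5 s: 9 × 5 = 45 m
5–6 s: -6 × 1 = -6 m
Net displacement = 39 m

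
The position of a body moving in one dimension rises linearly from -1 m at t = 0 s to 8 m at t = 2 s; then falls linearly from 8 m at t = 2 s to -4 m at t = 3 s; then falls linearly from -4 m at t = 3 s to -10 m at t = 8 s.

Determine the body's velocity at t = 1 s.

4.5 m/s

Velocity is the slope of the x-t graph on 0–2 s: (8 − -1)/(2 − 0) = 4.5 m/s.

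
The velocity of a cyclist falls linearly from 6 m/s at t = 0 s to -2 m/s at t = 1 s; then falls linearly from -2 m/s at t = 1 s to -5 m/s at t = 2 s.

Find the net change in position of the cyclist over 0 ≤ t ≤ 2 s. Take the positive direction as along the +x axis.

Net displacement equals the area under the velocity-time graph (areas below the axis count negative).
0–1 s: ½(6 + -2)(1) = 2 m
1–2 s: ½(-2 + -5)(1) = -3.5 m
Net displacement = -1.5 m

-1.5 m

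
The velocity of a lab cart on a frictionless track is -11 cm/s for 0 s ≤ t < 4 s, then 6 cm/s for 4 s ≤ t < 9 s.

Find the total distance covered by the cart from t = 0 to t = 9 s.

Total distance travelled is ∫|v| dt — sum the magnitudes of each area piece.
0–4 s: |-11| × 4 = 44 cm
4–9 s: |6| × 5 = 30 cm
Total distance = 74 cm

74 cm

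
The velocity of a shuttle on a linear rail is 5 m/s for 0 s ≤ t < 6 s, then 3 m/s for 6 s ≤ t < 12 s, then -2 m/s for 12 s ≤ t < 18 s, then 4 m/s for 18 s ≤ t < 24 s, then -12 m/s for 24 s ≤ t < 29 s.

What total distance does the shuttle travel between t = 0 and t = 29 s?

144 m

Distance (not displacement) is the total path length: add the absolute areas under v-t.
0–6 s: |5| × 6 = 30 m
6–12 s: |3| × 6 = 18 m
12–18 s: |-2| × 6 = 12 m
18–24 s: |4| × 6 = 24 m
24–29 s: |-12| × 5 = 60 m
Total distance = 144 m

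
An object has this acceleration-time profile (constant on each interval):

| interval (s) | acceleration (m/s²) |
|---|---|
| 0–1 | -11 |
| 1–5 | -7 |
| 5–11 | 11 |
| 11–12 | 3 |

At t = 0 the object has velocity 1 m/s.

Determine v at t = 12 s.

31 m/s

Δv equals the area under the a-t graph; then v = v₀ + Δv.
0–1 s: -11 × 1 = -11 m/s
1–5 s: -7 × 4 = -28 m/s
5–11 s: 11 × 6 = 66 m/s
11–12 s: 3 × 1 = 3 m/s
Δv = 30 m/s, so v(12) = 1 + (30) = 31 m/s.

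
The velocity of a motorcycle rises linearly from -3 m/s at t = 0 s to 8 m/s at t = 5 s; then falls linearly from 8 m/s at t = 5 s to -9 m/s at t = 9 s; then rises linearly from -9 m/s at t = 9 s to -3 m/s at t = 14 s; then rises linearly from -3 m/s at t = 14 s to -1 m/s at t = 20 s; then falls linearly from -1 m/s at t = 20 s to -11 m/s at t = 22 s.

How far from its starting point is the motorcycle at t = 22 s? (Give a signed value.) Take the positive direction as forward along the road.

-43.5 m

Net displacement equals the area under the velocity-time graph (areas below the axis count negative).
0–5 s: ½(-3 + 8)(5) = 12.5 m
5–9 s: ½(8 + -9)(4) = -2 m
9–14 s: ½(-9 + -3)(5) = -30 m
14–20 s: ½(-3 + -1)(6) = -12 m
20–22 s: ½(-1 + -11)(2) = -12 m
Net displacement = -43.5 m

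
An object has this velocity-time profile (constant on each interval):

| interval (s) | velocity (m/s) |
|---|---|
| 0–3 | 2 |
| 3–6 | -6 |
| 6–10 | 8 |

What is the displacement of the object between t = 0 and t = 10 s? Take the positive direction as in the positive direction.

20 m

Net displacement equals the area under the velocity-time graph (areas below the axis count negative).
0–3 s: 2 × 3 = 6 m
3–6 s: -6 × 3 = -18 m
6–10 s: 8 × 4 = 32 m
Net displacement = 20 m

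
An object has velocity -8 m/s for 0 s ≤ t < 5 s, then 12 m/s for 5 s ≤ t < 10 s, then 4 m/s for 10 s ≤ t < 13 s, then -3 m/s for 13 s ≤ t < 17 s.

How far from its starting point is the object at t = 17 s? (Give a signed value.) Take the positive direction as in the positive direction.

20 m

Net displacement equals the area under the velocity-time graph (areas below the axis count negative).
0–5 s: -8 × 5 = -40 m
5–10 s: 12 × 5 = 60 m
10–13 s: 4 × 3 = 12 m
13–17 s: -3 × 4 = -12 m
Net displacement = 20 m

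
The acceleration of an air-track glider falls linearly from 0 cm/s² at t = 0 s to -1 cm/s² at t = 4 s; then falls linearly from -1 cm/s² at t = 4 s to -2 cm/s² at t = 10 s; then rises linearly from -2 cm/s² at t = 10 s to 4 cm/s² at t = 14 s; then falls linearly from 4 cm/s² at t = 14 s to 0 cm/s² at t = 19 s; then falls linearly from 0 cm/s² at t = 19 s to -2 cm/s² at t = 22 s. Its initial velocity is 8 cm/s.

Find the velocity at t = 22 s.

8 cm/s

Δv equals the area under the a-t graph; then v = v₀ + Δv.
0–4 s: ½(0 + -1)(4) = -2 cm/s
4–10 s: ½(-1 + -2)(6) = -9 cm/s
10–14 s: ½(-2 + 4)(4) = 4 cm/s
14–19 s: ½(4 + 0)(5) = 10 cm/s
19–22 s: ½(0 + -2)(3) = -3 cm/s
Δv = 0 cm/s, so v(22) = 8 + (0) = 8 cm/s.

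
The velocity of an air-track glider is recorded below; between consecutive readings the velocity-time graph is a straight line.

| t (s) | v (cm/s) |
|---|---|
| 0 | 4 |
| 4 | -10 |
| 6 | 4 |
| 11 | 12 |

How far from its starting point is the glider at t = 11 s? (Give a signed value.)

22 cm

Displacement is the signed area under the v-t curve.
0–4 s: ½(4 + -10)(4) = -12 cm
4–6 s: ½(-10 + 4)(2) = -6 cm
6–11 s: ½(4 + 12)(5) = 40 cm
Net displacement = 22 cm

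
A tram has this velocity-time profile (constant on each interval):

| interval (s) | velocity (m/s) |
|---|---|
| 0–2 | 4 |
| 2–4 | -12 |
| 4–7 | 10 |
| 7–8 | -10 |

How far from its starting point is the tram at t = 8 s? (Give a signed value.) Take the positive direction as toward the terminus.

4 m

Net displacement equals the area under the velocity-time graph (areas below the axis count negative).
0–2 s: 4 × 2 = 8 m
2–4 s: -12 × 2 = -24 m
4–7 s: 10 × 3 = 30 m
7–8 s: -10 × 1 = -10 m
Net displacement = 4 m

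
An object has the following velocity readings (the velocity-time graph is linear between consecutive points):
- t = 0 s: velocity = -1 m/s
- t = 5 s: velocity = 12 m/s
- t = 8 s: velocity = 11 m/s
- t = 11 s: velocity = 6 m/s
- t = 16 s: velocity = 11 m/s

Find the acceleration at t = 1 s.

2.6 m/s²

Acceleration is the slope of the v-t graph on 0–5 s: (12 − -1)/(5 − 0) = 2.6 m/s².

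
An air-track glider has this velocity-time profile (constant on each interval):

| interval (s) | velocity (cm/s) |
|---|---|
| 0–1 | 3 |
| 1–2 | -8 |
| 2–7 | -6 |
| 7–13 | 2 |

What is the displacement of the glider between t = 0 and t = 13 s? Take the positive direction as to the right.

Net displacement equals the area under the velocity-time graph (areas below the axis count negative).
0–1 s: 3 × 1 = 3 cm
1–2 s: -8 × 1 = -8 cm
2–7 s: -6 × 5 = -30 cm
7–13 s: 2 × 6 = 12 cm
Net displacement = -23 cm

-23 cm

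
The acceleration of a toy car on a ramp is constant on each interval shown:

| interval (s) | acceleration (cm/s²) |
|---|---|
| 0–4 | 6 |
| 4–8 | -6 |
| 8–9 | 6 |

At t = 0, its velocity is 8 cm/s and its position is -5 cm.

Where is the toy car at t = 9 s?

On each constant-a segment, Δv = aΔt and Δx = v₀Δt + ½aΔt²; chain segment to segment.
0–4 s: v starts 8 cm/s; Δx = 8·4 + ½·6·4² = 80 cm; v ends 32 cm/s.
4–8 s: v starts 32 cm/s; Δx = 32·4 + ½·-6·4² = 80 cm; v ends 8 cm/s.
8–9 s: v starts 8 cm/s; Δx = 8·1 + ½·6·1² = 11 cm; v ends 14 cm/s.
x(9) = -5 + Σ Δx = 166 cm.

166 cm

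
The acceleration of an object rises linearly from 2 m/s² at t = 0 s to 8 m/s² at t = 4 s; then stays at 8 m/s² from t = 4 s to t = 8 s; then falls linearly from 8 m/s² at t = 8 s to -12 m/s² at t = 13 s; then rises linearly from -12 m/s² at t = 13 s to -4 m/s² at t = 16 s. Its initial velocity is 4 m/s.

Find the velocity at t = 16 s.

Δv equals the area under the a-t graph; then v = v₀ + Δv.
0–4 s: ½(2 + 8)(4) = 20 m/s
4–8 s: 8 × 4 = 32 m/s
8–13 s: ½(8 + -12)(5) = -10 m/s
13–16 s: ½(-12 + -4)(3) = -24 m/s
Δv = 18 m/s, so v(16) = 4 + (18) = 22 m/s.

22 m/s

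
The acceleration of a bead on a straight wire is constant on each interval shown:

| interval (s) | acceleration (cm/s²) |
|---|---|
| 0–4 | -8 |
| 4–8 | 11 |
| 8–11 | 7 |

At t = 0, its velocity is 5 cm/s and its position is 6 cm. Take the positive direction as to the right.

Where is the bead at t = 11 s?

24.5 cm

On each constant-a segment, Δv = aΔt and Δx = v₀Δt + ½aΔt²; chain segment to segment.
0–4 s: v starts 5 cm/s; Δx = 5·4 + ½·-8·4² = -44 cm; v ends -27 cm/s.
4–8 s: v starts -27 cm/s; Δx = -27·4 + ½·11·4² = -20 cm; v ends 17 cm/s.
8–11 s: v starts 17 cm/s; Δx = 17·3 + ½·7·3² = 82.5 cm; v ends 38 cm/s.
x(11) = 6 + Σ Δx = 24.5 cm.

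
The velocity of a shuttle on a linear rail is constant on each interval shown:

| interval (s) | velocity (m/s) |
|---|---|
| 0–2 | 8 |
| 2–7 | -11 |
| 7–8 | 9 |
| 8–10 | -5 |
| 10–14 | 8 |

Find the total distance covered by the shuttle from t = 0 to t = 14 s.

Distance (not displacement) is the total path length: add the absolute areas under v-t.
0–2 s: |8| × 2 = 16 m
2–7 s: |-11| × 5 = 55 m
7–8 s: |9| × 1 = 9 m
8–10 s: |-5| × 2 = 10 m
10–14 s: |8| × 4 = 32 m
Total distance = 122 m

122 m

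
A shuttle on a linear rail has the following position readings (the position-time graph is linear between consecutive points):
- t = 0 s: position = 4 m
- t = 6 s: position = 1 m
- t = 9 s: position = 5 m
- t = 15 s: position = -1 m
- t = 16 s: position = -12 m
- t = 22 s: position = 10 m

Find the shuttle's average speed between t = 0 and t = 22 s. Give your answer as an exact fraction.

Average speed = (total path length)/(elapsed time); on a piecewise-linear x-t graph the path length is Σ|Δx|.
0–6 s: |Δx| = |1 − 4| = 3 m
6–9 s: |Δx| = |5 − 1| = 4 m
9–15 s: |Δx| = |-1 − 5| = 6 m
15–16 s: |Δx| = |-12 − -1| = 11 m
16–22 s: |Δx| = |10 − -12| = 22 m
Total path = 46 m; average speed = 46/22 = 23/11 m/s.

23/11 m/s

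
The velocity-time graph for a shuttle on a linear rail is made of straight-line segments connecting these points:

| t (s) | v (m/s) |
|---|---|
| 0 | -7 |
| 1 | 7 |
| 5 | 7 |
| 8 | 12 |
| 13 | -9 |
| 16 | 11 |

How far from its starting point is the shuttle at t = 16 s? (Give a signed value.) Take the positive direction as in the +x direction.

Displacement is the signed area under the v-t curve.
0–1 s: ½(-7 + 7)(1) = 0 m
1–5 s: 7 × 4 = 28 m
5–8 s: ½(7 + 12)(3) = 28.5 m
8–13 s: ½(12 + -9)(5) = 7.5 m
13–16 s: ½(-9 + 11)(3) = 3 m
Net displacement = 67 m

67 m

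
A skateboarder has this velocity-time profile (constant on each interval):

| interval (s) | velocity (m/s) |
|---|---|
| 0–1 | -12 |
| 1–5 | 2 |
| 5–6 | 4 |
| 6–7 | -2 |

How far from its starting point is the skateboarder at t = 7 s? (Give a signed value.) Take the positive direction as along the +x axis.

-2 m

Displacement is the signed area under the v-t curve.
0–1 s: -12 × 1 = -12 m
1–5 s: 2 × 4 = 8 m
5–6 s: 4 × 1 = 4 m
6–7 s: -2 × 1 = -2 m
Net displacement = -2 m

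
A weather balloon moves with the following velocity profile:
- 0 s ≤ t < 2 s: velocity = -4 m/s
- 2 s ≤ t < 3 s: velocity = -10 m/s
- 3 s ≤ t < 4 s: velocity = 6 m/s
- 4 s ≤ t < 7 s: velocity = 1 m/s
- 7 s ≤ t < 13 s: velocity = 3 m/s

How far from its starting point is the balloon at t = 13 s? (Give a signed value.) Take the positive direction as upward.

Net displacement equals the area under the velocity-time graph (areas below the axis count negative).
0–2 s: -4 × 2 = -8 m
2–3 s: -10 × 1 = -10 m
3–4 s: 6 × 1 = 6 m
4–7 s: 1 × 3 = 3 m
7–13 s: 3 × 6 = 18 m
Net displacement = 9 m

9 m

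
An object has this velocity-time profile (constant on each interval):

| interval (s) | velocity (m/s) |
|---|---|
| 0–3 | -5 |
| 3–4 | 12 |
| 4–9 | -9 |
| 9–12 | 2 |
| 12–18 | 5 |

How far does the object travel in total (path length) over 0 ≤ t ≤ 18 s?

108 m

Total distance travelled is ∫|v| dt — sum the magnitudes of each area piece.
0–3 s: |-5| × 3 = 15 m
3–4 s: |12| × 1 = 12 m
4–9 s: |-9| × 5 = 45 m
9–12 s: |2| × 3 = 6 m
12–18 s: |5| × 6 = 30 m
Total distance = 108 m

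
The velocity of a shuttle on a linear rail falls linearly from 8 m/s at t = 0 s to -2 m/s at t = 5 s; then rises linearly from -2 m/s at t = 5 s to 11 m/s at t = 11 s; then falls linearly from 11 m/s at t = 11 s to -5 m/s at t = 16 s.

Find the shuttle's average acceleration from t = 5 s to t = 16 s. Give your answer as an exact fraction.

-3/11 m/s²

Average acceleration = Δv/Δt = (-5 − -2)/(16 − 5) = -3/11 m/s².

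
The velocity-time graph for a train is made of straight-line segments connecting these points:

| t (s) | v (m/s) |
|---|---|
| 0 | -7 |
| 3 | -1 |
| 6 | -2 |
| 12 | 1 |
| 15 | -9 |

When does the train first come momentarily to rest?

t = 10 s

v changes sign on 6–12 s (from -2 to 1); the graph is linear there, so v = 0 at t = 6 + (2)·(12 − 6)/(1 − -2) = 10 s.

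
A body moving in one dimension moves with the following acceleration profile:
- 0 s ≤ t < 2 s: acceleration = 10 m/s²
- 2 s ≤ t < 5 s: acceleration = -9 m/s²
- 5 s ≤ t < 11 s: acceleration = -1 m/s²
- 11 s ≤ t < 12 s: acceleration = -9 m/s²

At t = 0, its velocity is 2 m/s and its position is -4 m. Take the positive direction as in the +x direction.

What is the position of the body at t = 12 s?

On each constant-a segment, Δv = aΔt and Δx = v₀Δt + ½aΔt²; chain segment to segment.
0–2 s: v starts 2 m/s; Δx = 2·2 + ½·10·2² = 24 m; v ends 22 m/s.
2–5 s: v starts 22 m/s; Δx = 22·3 + ½·-9·3² = 25.5 m; v ends -5 m/s.
5–11 s: v starts -5 m/s; Δx = -5·6 + ½·-1·6² = -48 m; v ends -11 m/s.
11–12 s: v starts -11 m/s; Δx = -11·1 + ½·-9·1² = -15.5 m; v ends -20 m/s.
x(12) = -4 + Σ Δx = -18 m.

-18 m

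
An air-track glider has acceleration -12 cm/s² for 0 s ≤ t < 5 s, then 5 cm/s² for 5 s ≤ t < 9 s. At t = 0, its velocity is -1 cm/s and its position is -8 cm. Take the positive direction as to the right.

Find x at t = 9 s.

On each constant-a segment, Δv = aΔt and Δx = v₀Δt + ½aΔt²; chain segment to segment.
0–5 s: v starts -1 cm/s; Δx = -1·5 + ½·-12·5² = -155 cm; v ends -61 cm/s.
5–9 s: v starts -61 cm/s; Δx = -61·4 + ½·5·4² = -204 cm; v ends -41 cm/s.
x(9) = -8 + Σ Δx = -367 cm.

-367 cm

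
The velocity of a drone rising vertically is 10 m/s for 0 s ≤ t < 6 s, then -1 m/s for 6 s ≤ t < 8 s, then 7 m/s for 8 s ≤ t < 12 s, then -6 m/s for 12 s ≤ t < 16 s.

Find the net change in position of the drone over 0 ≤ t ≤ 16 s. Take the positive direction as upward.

Net displacement equals the area under the velocity-time graph (areas below the axis count negative).
0–6 s: 10 × 6 = 60 m
6–8 s: -1 × 2 = -2 m
8–12 s: 7 × 4 = 28 m
12–16 s: -6 × 4 = -24 m
Net displacement = 62 m

62 m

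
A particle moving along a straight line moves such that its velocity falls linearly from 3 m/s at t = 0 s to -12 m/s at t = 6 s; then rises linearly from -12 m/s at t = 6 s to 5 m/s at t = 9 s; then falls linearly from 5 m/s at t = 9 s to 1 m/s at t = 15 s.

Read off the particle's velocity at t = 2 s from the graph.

-2 m/s

On 0–6 s the graph is linear from 3 to -12 m/s: v(2) = 3 + (-12 − 3)·(2 − 0)/(6 − 0) = -2 m/s.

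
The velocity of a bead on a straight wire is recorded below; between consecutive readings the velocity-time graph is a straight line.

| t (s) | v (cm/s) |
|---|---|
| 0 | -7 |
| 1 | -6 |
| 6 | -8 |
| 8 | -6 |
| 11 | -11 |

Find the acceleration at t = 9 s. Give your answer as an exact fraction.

-5/3 cm/s²

Acceleration is the slope of the v-t graph on 8–11 s: (-11 − -6)/(11 − 8) = -5/3 cm/s².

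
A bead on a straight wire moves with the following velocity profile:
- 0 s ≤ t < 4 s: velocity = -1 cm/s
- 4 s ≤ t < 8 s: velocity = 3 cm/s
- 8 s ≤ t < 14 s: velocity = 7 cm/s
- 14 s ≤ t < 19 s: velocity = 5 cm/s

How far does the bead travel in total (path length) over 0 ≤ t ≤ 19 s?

Total distance travelled is ∫|v| dt — sum the magnitudes of each area piece.
0–4 s: |-1| × 4 = 4 cm
4–8 s: |3| × 4 = 12 cm
8–14 s: |7| × 6 = 42 cm
14–19 s: |5| × 5 = 25 cm
Total distance = 83 cm

83 cm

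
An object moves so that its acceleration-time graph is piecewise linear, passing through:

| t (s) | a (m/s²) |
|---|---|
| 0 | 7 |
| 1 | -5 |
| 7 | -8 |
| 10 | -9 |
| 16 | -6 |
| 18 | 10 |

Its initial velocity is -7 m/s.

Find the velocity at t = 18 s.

-111.5 m/s

Δv equals the area under the a-t graph; then v = v₀ + Δv.
0–1 s: ½(7 + -5)(1) = 1 m/s
1–7 s: ½(-5 + -8)(6) = -39 m/s
7–10 s: ½(-8 + -9)(3) = -25.5 m/s
10–16 s: ½(-9 + -6)(6) = -45 m/s
16–18 s: ½(-6 + 10)(2) = 4 m/s
Δv = -104.5 m/s, so v(18) = -7 + (-104.5) = -111.5 m/s.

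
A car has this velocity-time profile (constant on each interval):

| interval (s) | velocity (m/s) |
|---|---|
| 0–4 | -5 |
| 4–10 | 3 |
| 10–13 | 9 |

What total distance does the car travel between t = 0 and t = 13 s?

65 m

Total distance travelled is ∫|v| dt — sum the magnitudes of each area piece.
0–4 s: |-5| × 4 = 20 m
4–10 s: |3| × 6 = 18 m
10–13 s: |9| × 3 = 27 m
Total distance = 65 m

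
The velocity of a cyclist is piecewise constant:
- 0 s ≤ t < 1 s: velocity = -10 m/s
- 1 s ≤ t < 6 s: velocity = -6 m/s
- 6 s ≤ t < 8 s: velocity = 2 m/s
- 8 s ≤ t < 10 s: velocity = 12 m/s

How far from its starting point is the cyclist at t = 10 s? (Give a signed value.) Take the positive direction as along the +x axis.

Displacement is the signed area under the v-t curve.
0–1 s: -10 × 1 = -10 m
1–6 s: -6 × 5 = -30 m
6–8 s: 2 × 2 = 4 m
8–10 s: 12 × 2 = 24 m
Net displacement = -12 m

-12 m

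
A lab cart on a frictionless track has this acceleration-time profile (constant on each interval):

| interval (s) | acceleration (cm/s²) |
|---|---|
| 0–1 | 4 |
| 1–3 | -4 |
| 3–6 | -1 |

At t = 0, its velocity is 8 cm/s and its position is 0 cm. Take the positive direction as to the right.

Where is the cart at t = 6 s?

33.5 cm

On each constant-a segment, Δv = aΔt and Δx = v₀Δt + ½aΔt²; chain segment to segment.
0–1 s: v starts 8 cm/s; Δx = 8·1 + ½·4·1² = 10 cm; v ends 12 cm/s.
1–3 s: v starts 12 cm/s; Δx = 12·2 + ½·-4·2² = 16 cm; v ends 4 cm/s.
3–6 s: v starts 4 cm/s; Δx = 4·3 + ½·-1·3² = 7.5 cm; v ends 1 cm/s.
x(6) = 0 + Σ Δx = 33.5 cm.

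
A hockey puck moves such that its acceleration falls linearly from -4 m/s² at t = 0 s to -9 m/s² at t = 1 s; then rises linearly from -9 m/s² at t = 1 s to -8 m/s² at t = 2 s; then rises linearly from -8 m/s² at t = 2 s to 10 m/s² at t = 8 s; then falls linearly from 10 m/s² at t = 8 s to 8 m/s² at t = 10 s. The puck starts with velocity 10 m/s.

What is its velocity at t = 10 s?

Δv equals the area under the a-t graph; then v = v₀ + Δv.
0–1 s: ½(-4 + -9)(1) = -6.5 m/s
1–2 s: ½(-9 + -8)(1) = -8.5 m/s
2–8 s: ½(-8 + 10)(6) = 6 m/s
8–10 s: ½(10 + 8)(2) = 18 m/s
Δv = 9 m/s, so v(10) = 10 + (9) = 19 m/s.

19 m/s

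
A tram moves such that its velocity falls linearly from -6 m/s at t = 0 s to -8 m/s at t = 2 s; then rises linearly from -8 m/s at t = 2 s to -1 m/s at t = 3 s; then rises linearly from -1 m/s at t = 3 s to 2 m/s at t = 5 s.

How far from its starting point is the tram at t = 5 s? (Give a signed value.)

Net displacement equals the area under the velocity-time graph (areas below the axis count negative).
0–2 s: ½(-6 + -8)(2) = -14 m
2–3 s: ½(-8 + -1)(1) = -4.5 m
3–5 s: ½(-1 + 2)(2) = 1 m
Net displacement = -17.5 m

-17.5 m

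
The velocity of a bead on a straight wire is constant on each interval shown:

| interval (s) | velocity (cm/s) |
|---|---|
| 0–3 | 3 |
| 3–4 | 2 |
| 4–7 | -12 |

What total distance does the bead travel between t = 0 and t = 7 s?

47 cm

Total distance travelled is ∫|v| dt — sum the magnitudes of each area piece.
0–3 s: |3| × 3 = 9 cm
3–4 s: |2| × 1 = 2 cm
4–7 s: |-12| × 3 = 36 cm
Total distance = 47 cm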